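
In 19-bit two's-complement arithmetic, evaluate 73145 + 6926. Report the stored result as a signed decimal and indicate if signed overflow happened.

73145 → 0010001110110111001
6926 → 0000001101100001110
  0010001110110111001
+ 0000001101100001110
= 0010011100011000111
Result 0010011100011000111: MSB = 0 → value 80071.
Both addends are non-negative and so is the stored result: no signed overflow.

80071; no overflow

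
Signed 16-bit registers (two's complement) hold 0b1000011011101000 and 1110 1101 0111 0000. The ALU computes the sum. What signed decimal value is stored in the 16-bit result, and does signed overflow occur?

0b1000011011101000 → 1000011011101000 = -31000 (signed)
1110 1101 0111 0000 → 1110110101110000 = -4752 (signed)
  1000011011101000
+ 1110110101110000
= 0111010001011000  (discard carry-out 1)
Result 0111010001011000: MSB = 0 → value 29784.
Both addends are negative but the stored result is non-negative: signed overflow. The true value -31000 + (-4752) = -35752 lies outside [-32768, 32767].

29784; overflow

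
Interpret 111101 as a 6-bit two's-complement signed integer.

MSB is 1, so the value is negative.
Unsigned reading: 61. Subtract 2^6 = 64: 61 − 64 = -3.

-3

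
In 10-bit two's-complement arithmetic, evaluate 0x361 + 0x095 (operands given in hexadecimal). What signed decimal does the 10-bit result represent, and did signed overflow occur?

0x361 = 1101100001 = -159 (signed)
0x095 = 0010010101 = 149 (signed)
  1101100001
+ 0010010101
= 1111110110
Result 1111110110: MSB = 1 → 1014 − 1024 = -10.
Addends have opposite signs, so signed overflow cannot occur.

-10; no overflow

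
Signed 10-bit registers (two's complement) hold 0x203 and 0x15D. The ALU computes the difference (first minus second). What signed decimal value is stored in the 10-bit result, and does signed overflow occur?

0x203 = 1000000011 = -509 (signed)
0x15D = 0101011101 = 349 (signed)
Subtract via negate-and-add: invert 0101011101 + 1 = 1010100011 (i.e. -349).
  1000000011
+ 1010100011
= 0010100110  (discard carry-out 1)
Result 0010100110: MSB = 0 → value 166.
Both addends (after negating the subtrahend) are negative but the stored result is non-negative: signed overflow. The true value -509 − 349 = -858 lies outside [-512, 511].

166; overflow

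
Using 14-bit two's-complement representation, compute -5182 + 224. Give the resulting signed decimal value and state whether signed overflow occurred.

-4958; no overflow

-5182 → 10101111000010
224 → 00000011100000
  10101111000010
+ 00000011100000
= 10110010100010
Result 10110010100010: MSB = 1 → 11426 − 16384 = -4958.
Addends have opposite signs, so signed overflow cannot occur.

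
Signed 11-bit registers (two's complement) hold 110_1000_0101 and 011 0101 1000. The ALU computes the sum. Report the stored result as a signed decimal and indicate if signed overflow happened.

110_1000_0101 → 11010000101 = -379 (signed)
011 0101 1000 → 01101011000 = 856 (signed)
  11010000101
+ 01101011000
= 00111011101  (discard carry-out 1)
Result 00111011101: MSB = 0 → value 477.
Addends have opposite signs, so signed overflow cannot occur.

477; no overflow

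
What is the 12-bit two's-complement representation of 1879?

1879 is non-negative, so write it directly in 12 bits: 011101010111.

011101010111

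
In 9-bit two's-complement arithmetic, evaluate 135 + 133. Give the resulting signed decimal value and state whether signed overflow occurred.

135 → 010000111
133 → 010000101
  010000111
+ 010000101
= 100001100
Result 100001100: MSB = 1 → 268 − 512 = -244.
Both addends are non-negative but the stored result is negative: signed overflow. The true value 135 + 133 = 268 lies outside [-256, 255].

-244; overflow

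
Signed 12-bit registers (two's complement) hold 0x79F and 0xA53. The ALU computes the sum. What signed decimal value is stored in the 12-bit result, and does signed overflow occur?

498; no overflow

0x79F = 011110011111 = 1951 (signed)
0xA53 = 101001010011 = -1453 (signed)
  011110011111
+ 101001010011
= 000111110010  (discard carry-out 1)
Result 000111110010: MSB = 0 → value 498.
Addends have opposite signs, so signed overflow cannot occur.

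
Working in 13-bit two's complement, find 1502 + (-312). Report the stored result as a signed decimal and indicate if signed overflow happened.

1190; no overflow

1502 → 0010111011110
-312 → 1111011001000
  0010111011110
+ 1111011001000
= 0010010100110  (discard carry-out 1)
Result 0010010100110: MSB = 0 → value 1190.
Addends have opposite signs, so signed overflow cannot occur.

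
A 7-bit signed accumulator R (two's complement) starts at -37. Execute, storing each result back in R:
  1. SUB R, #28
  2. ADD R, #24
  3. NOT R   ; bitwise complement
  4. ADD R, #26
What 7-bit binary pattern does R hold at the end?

1000010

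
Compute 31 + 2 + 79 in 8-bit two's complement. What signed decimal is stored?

31 + 2 = 33 (00100001)
33 + 79 = 112 (01110000)

112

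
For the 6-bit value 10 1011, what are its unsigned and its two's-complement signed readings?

unsigned = 43, signed = -21

Unsigned: 101011 = 43.
Signed: MSB=1 → 43 − 64 = -21.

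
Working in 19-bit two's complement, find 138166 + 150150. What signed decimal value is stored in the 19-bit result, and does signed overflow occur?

138166 → 0100001101110110110
150150 → 0100100101010000110
  0100001101110110110
+ 0100100101010000110
= 1000110011000111100
Result 1000110011000111100: MSB = 1 → 288316 − 524288 = -235972.
Both addends are non-negative but the stored result is negative: signed overflow. The true value 138166 + 150150 = 288316 lies outside [-262144, 262143].

-235972; overflow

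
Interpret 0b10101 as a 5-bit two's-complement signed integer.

MSB is 1, so the value is negative.
Invert: 01010. Add 1: 01011 = 11. So the value is −11.

-11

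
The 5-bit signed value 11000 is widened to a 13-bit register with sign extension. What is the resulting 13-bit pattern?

1111111111000

MSB of 11000 is 1; replicate it into the new high bits.
11111111|11000 → 1111111111000 (still -8).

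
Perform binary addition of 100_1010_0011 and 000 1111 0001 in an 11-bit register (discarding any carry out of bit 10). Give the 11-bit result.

  10010100011
+ 00011110001
= 10110010100

10110010100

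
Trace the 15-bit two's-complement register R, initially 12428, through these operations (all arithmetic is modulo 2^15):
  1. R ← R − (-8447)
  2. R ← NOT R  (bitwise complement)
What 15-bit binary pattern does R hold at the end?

Start: R = 12428 = 011000010001100.
R = 12428 − (-8447) = 20875; wraps to -11893 = 101000110001011
R = NOT 101000110001011 = 010111001110100 = 11892

010111001110100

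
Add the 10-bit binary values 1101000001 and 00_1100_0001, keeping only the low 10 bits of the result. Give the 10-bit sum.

0000000010

  1101000001
+ 0011000001
= 0000000010  (discard carry-out 1)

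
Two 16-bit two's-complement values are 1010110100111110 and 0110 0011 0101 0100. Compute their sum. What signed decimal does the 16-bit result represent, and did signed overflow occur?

4242; no overflow

1010110100111110 = -21186 (signed)
0110 0011 0101 0100 → 0110001101010100 = 25428 (signed)
  1010110100111110
+ 0110001101010100
= 0001000010010010  (discard carry-out 1)
Result 0001000010010010: MSB = 0 → value 4242.
Addends have opposite signs, so signed overflow cannot occur.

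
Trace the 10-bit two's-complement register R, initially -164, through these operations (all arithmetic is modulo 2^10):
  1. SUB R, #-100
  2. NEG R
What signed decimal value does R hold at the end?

64

Start: R = -164 = 1101011100.
R = -164 − (-100) = -64 = 1111000000
R = −(-64) = 64 = 0001000000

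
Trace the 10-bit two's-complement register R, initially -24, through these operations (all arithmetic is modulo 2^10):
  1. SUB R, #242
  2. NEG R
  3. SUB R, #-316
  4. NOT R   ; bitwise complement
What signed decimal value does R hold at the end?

Start: R = -24 = 1111101000.
R = -24 − 242 = -266 = 1011110110
R = −(-266) = 266 = 0100001010
R = 266 − (-316) = 582; wraps to -442 = 1001000110
R = NOT 1001000110 = 0110111001 = 441

441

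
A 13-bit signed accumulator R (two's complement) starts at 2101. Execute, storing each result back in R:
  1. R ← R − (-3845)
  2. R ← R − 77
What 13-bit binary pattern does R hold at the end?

1011011101101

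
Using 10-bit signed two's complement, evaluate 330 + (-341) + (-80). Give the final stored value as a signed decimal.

-91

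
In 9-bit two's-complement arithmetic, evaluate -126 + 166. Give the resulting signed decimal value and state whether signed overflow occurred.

40; no overflow

-126 → 110000010
166 → 010100110
  110000010
+ 010100110
= 000101000  (discard carry-out 1)
Result 000101000: MSB = 0 → value 40.
Addends have opposite signs, so signed overflow cannot occur.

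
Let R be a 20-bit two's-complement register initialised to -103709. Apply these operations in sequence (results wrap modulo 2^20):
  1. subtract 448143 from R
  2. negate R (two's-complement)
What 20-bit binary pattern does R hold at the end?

10000110101110101100

Start: R = -103709 = 11100110101011100011.
R = -103709 − 448143 = -551852; wraps to 496724 = 01111001010001010100
R = −(496724) = -496724 = 10000110101110101100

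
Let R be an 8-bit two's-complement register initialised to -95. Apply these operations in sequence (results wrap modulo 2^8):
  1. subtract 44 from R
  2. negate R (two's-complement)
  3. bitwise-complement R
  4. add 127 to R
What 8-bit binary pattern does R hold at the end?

Start: R = -95 = 10100001.
R = -95 − 44 = -139; wraps to 117 = 01110101
R = −(117) = -117 = 10001011
R = NOT 10001011 = 01110100 = 116
R = 116 + 127 = 243; wraps to -13 = 11110011

11110011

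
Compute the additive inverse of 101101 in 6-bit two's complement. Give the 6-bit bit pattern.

010011

Invert: 010010. Add 1: 010011.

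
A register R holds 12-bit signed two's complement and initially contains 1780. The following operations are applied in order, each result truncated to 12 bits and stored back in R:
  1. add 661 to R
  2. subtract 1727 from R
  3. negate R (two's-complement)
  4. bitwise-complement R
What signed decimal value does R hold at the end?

713

Start: R = 1780 = 011011110100.
R = 1780 + 661 = 2441; wraps to -1655 = 100110001001
R = -1655 − 1727 = -3382; wraps to 714 = 001011001010
R = −(714) = -714 = 110100110110
R = NOT 110100110110 = 001011001001 = 713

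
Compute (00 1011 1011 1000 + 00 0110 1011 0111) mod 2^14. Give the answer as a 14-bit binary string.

01001001101111

  00101110111000
+ 00011010110111
= 01001001101111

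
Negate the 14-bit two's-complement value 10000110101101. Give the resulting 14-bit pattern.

01111001010011

Invert: 01111001010010. Add 1: 01111001010011.
Check: 10000110101101 = -7763, 01111001010011 = 7763.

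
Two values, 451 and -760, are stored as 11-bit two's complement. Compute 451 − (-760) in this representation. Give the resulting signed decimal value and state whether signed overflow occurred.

-837; overflow

451 → 00111000011
-760 → 10100001000
Subtract via negate-and-add: invert 10100001000 + 1 = 01011111000 (i.e. 760).
  00111000011
+ 01011111000
= 10010111011
Result 10010111011: MSB = 1 → 1211 − 2048 = -837.
Both addends (after negating the subtrahend) are non-negative but the stored result is negative: signed overflow. The true value 451 − (-760) = 1211 lies outside [-1024, 1023].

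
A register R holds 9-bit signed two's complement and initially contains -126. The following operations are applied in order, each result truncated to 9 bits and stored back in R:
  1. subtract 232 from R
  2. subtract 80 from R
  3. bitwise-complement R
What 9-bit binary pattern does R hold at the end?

110110101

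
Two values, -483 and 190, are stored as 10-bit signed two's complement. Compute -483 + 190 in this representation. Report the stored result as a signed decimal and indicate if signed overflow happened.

-483 → 1000011101
190 → 0010111110
  1000011101
+ 0010111110
= 1011011011
Result 1011011011: MSB = 1 → 731 − 1024 = -293.
Addends have opposite signs, so signed overflow cannot occur.

-293; no overflow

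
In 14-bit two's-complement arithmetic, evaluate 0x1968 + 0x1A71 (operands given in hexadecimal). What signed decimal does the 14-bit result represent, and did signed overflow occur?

0x1968 = 01100101101000 = 6504 (signed)
0x1A71 = 01101001110001 = 6769 (signed)
  01100101101000
+ 01101001110001
= 11001111011001
Result 11001111011001: MSB = 1 → 13273 − 16384 = -3111.
Both addends are non-negative but the stored result is negative: signed overflow. The true value 6504 + 6769 = 13273 lies outside [-8192, 8191].

-3111; overflow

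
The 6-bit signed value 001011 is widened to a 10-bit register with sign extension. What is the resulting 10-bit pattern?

0000001011

MSB of 001011 is 0; replicate it into the new high bits.
0000|001011 → 0000001011 (still 11).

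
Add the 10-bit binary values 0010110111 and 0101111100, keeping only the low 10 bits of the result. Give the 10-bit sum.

1000110011

  0010110111
+ 0101111100
= 1000110011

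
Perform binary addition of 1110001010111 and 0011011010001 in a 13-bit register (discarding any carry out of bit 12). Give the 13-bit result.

0001100101000

  1110001010111
+ 0011011010001
= 0001100101000  (discard carry-out 1)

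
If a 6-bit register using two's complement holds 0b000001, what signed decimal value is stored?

1

MSB is 0, so the value is non-negative: 000001 = 1.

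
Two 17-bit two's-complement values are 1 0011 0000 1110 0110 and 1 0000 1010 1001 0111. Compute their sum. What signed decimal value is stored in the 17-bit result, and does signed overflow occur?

15229; overflow

1 0011 0000 1110 0110 → 10011000011100110 = -53018 (signed)
1 0000 1010 1001 0111 → 10000101010010111 = -62825 (signed)
  10011000011100110
+ 10000101010010111
= 00011101101111101  (discard carry-out 1)
Result 00011101101111101: MSB = 0 → value 15229.
Both addends are negative but the stored result is non-negative: signed overflow. The true value -53018 + (-62825) = -115843 lies outside [-65536, 65535].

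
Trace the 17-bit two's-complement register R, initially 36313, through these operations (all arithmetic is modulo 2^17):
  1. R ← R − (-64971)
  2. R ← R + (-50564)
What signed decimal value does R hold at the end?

50720

Start: R = 36313 = 01000110111011001.
R = 36313 − (-64971) = 101284; wraps to -29788 = 11000101110100100
R = -29788 + (-50564) = -80352; wraps to 50720 = 01100011000100000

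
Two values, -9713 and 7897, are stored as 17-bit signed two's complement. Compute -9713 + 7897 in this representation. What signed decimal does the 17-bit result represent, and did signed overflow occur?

-1816; no overflow

-9713 → 11101101000001111
7897 → 00001111011011001
  11101101000001111
+ 00001111011011001
= 11111100011101000
Result 11111100011101000: MSB = 1 → 129256 − 131072 = -1816.
Addends have opposite signs, so signed overflow cannot occur.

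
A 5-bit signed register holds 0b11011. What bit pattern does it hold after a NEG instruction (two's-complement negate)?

Invert: 00100. Add 1: 00101.
Check: 11011 = -5, 00101 = 5.

00101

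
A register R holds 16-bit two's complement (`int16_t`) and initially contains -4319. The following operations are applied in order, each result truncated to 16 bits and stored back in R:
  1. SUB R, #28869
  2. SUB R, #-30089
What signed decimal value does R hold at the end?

Start: R = -4319 = 1110111100100001.
R = -4319 − 28869 = -33188; wraps to 32348 = 0111111001011100
R = 32348 − (-30089) = 62437; wraps to -3099 = 1111001111100101

-3099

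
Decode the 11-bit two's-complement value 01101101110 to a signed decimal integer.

878

MSB is 0, so the value is non-negative: 01101101110 = 878.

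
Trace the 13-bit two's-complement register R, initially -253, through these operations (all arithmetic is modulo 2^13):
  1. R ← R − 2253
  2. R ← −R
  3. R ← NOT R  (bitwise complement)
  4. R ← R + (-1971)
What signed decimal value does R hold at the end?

3714

Start: R = -253 = 1111100000011.
R = -253 − 2253 = -2506 = 1011000110110
R = −(-2506) = 2506 = 0100111001010
R = NOT 0100111001010 = 1011000110101 = -2507
R = -2507 + (-1971) = -4478; wraps to 3714 = 0111010000010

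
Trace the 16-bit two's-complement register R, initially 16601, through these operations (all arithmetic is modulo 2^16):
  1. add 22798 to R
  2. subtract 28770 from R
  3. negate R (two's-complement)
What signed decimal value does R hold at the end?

-10629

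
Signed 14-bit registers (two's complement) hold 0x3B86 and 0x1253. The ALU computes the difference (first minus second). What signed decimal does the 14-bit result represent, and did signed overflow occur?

0x3B86 = 11101110000110 = -1146 (signed)
0x1253 = 01001001010011 = 4691 (signed)
Subtract via negate-and-add: invert 01001001010011 + 1 = 10110110101101 (i.e. -4691).
  11101110000110
+ 10110110101101
= 10100100110011  (discard carry-out 1)
Result 10100100110011: MSB = 1 → 10547 − 16384 = -5837.
Both addends (after negating the subtrahend) are negative and so is the stored result: no signed overflow.

-5837; no overflow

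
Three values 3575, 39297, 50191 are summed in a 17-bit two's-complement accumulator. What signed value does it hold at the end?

-38009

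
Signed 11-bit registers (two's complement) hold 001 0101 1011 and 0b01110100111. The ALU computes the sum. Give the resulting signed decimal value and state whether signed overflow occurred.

-766; overflow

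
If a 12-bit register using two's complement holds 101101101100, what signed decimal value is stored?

MSB is 1, so the value is negative.
Invert: 010010010011. Add 1: 010010010100 = 1172. So the value is −1172.

-1172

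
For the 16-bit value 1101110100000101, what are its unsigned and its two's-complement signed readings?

unsigned = 56581, signed = -8955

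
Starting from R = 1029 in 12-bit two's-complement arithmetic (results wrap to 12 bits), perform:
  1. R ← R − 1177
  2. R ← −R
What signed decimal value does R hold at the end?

148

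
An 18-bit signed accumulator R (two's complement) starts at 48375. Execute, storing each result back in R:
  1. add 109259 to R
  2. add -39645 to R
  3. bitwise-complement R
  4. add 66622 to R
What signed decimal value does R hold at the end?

Start: R = 48375 = 001011110011110111.
R = 48375 + 109259 = 157634; wraps to -104510 = 100110011111000010
R = -104510 + (-39645) = -144155; wraps to 117989 = 011100110011100101
R = NOT 011100110011100101 = 100011001100011010 = -117990
R = -117990 + 66622 = -51368 = 110011011101011000

-51368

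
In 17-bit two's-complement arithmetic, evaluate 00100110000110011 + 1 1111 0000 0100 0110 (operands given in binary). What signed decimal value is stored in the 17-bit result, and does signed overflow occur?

15481; no overflow

00100110000110011 = 19507 (signed)
1 1111 0000 0100 0110 → 11111000001000110 = -4026 (signed)
  00100110000110011
+ 11111000001000110
= 00011110001111001  (discard carry-out 1)
Result 00011110001111001: MSB = 0 → value 15481.
Addends have opposite signs, so signed overflow cannot occur.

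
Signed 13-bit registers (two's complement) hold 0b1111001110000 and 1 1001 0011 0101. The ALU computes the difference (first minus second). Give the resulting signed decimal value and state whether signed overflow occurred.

1339; no overflow

0b1111001110000 → 1111001110000 = -400 (signed)
1 1001 0011 0101 → 1100100110101 = -1739 (signed)
Subtract via negate-and-add: invert 1100100110101 + 1 = 0011011001011 (i.e. 1739).
  1111001110000
+ 0011011001011
= 0010100111011  (discard carry-out 1)
Result 0010100111011: MSB = 0 → value 1339.
Addends (after negating the subtrahend) have opposite signs, so signed overflow cannot occur.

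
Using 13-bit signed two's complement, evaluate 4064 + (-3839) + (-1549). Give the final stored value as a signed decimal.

-1324

4064 + (-3839) = 225 (0000011100001)
225 + (-1549) = -1324 (1101011010100)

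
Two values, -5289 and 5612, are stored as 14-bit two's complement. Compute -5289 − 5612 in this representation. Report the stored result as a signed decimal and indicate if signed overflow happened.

-5289 → 10101101010111
5612 → 01010111101100
Subtract via negate-and-add: invert 01010111101100 + 1 = 10101000010100 (i.e. -5612).
  10101101010111
+ 10101000010100
= 01010101101011  (discard carry-out 1)
Result 01010101101011: MSB = 0 → value 5483.
Both addends (after negating the subtrahend) are negative but the stored result is non-negative: signed overflow. The true value -5289 − 5612 = -10901 lies outside [-8192, 8191].

5483; overflow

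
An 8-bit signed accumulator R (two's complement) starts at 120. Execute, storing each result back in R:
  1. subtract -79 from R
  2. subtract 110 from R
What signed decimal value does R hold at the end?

89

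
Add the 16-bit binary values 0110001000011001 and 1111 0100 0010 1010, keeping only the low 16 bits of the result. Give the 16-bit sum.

  0110001000011001
+ 1111010000101010
= 0101011001000011  (discard carry-out 1)

0101011001000011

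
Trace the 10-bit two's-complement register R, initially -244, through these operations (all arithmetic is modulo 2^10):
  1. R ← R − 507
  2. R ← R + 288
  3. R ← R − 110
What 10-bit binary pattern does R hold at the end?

0111000011

Start: R = -244 = 1100001100.
R = -244 − 507 = -751; wraps to 273 = 0100010001
R = 273 + 288 = 561; wraps to -463 = 1000110001
R = -463 − 110 = -573; wraps to 451 = 0111000011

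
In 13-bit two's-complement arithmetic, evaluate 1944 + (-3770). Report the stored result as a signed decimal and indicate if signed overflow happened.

1944 → 0011110011000
-3770 → 1000101000110
  0011110011000
+ 1000101000110
= 1100011011110
Result 1100011011110: MSB = 1 → 6366 − 8192 = -1826.
Addends have opposite signs, so signed overflow cannot occur.

-1826; no overflow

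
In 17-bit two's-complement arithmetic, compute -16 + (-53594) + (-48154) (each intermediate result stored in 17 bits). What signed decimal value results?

29308

-16 + (-53594) = -53610 (10010111010010110)
-53610 + (-48154) = -101764 → wraps to 29308 (00111001001111100)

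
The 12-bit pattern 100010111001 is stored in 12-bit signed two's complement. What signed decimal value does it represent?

MSB is 1, so the value is negative.
Invert: 011101000110. Add 1: 011101000111 = 1863. So the value is −1863.

-1863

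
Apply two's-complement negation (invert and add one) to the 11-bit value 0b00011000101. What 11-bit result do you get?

11100111011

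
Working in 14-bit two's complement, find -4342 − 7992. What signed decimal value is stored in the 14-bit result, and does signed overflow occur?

-4342 → 10111100001010
7992 → 01111100111000
Subtract via negate-and-add: invert 01111100111000 + 1 = 10000011001000 (i.e. -7992).
  10111100001010
+ 10000011001000
= 00111111010010  (discard carry-out 1)
Result 00111111010010: MSB = 0 → value 4050.
Both addends (after negating the subtrahend) are negative but the stored result is non-negative: signed overflow. The true value -4342 − 7992 = -12334 lies outside [-8192, 8191].

4050; overflow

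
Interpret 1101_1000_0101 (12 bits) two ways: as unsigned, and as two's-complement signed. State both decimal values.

Unsigned: 110110000101 = 3461.
Signed: MSB=1 → 3461 − 4096 = -635.

unsigned = 3461, signed = -635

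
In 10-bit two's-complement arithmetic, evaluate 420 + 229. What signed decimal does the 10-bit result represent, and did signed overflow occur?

420 → 0110100100
229 → 0011100101
  0110100100
+ 0011100101
= 1010001001
Result 1010001001: MSB = 1 → 649 − 1024 = -375.
Both addends are non-negative but the stored result is negative: signed overflow. The true value 420 + 229 = 649 lies outside [-512, 511].

-375; overflow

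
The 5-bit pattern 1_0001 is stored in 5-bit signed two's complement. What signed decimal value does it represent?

-15

MSB is 1, so the value is negative.
Unsigned reading: 17. Subtract 2^5 = 32: 17 − 32 = -15.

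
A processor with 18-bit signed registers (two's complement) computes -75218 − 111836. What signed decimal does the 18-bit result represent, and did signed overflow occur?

-75218 → 101101101000101110
111836 → 011011010011011100
Subtract via negate-and-add: invert 011011010011011100 + 1 = 100100101100100100 (i.e. -111836).
  101101101000101110
+ 100100101100100100
= 010010010101010010  (discard carry-out 1)
Result 010010010101010010: MSB = 0 → value 75090.
Both addends (after negating the subtrahend) are negative but the stored result is non-negative: signed overflow. The true value -75218 − 111836 = -187054 lies outside [-131072, 131071].

75090; overflow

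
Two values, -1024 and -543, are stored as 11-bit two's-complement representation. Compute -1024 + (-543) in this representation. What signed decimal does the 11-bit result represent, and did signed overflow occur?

-1024 → 10000000000
-543 → 10111100001
  10000000000
+ 10111100001
= 00111100001  (discard carry-out 1)
Result 00111100001: MSB = 0 → value 481.
Both addends are negative but the stored result is non-negative: signed overflow. The true value -1024 + (-543) = -1567 lies outside [-1024, 1023].

481; overflow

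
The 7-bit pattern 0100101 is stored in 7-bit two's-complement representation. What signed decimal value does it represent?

37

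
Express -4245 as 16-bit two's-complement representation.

1110111101101011

|-4245| = 4245 = 0001000010010101 in 16 bits.
Invert the bits: 1110111101101010. Add 1: 1110111101101011.
Check: 1110111101101011 reads as 61291 − 65536 = -4245.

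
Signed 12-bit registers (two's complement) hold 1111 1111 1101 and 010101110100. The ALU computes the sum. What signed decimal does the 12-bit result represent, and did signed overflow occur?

1393; no overflow

1111 1111 1101 → 111111111101 = -3 (signed)
010101110100 = 1396 (signed)
  111111111101
+ 010101110100
= 010101110001  (discard carry-out 1)
Result 010101110001: MSB = 0 → value 1393.
Addends have opposite signs, so signed overflow cannot occur.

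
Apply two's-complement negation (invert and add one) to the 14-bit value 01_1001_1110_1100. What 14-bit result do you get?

Invert: 10011000010011. Add 1: 10011000010100.
Check: 01100111101100 = 6636, 10011000010100 = -6636.

10011000010100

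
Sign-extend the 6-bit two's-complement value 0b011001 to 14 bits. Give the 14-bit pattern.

00000000011001

MSB of 011001 is 0; replicate it into the new high bits.
00000000|011001 → 00000000011001 (still 25).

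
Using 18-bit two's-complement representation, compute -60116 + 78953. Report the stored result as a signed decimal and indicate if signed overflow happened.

18837; no overflow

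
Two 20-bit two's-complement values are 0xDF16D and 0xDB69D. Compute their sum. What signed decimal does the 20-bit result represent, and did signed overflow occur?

-284662; no overflow

0xDF16D = 11011111000101101101 = -134803 (signed)
0xDB69D = 11011011011010011101 = -149859 (signed)
  11011111000101101101
+ 11011011011010011101
= 10111010100000001010  (discard carry-out 1)
Result 10111010100000001010: MSB = 1 → 763914 − 1048576 = -284662.
Both addends are negative and so is the stored result: no signed overflow.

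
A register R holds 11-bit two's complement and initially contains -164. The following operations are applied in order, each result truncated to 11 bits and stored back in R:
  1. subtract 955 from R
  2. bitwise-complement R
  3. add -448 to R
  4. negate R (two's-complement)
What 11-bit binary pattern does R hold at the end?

10101100010

Start: R = -164 = 11101011100.
R = -164 − 955 = -1119; wraps to 929 = 01110100001
R = NOT 01110100001 = 10001011110 = -930
R = -930 + (-448) = -1378; wraps to 670 = 01010011110
R = −(670) = -670 = 10101100010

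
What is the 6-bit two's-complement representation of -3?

111101

|-3| = 3 = 000011 in 6 bits.
Invert the bits: 111100. Add 1: 111101.
Check: 111101 reads as 61 − 64 = -3.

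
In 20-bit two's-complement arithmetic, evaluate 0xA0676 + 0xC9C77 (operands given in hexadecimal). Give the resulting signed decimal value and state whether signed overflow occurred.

434925; overflow

0xA0676 = 10100000011001110110 = -391562 (signed)
0xC9C77 = 11001001110001110111 = -222089 (signed)
  10100000011001110110
+ 11001001110001110111
= 01101010001011101101  (discard carry-out 1)
Result 01101010001011101101: MSB = 0 → value 434925.
Both addends are negative but the stored result is non-negative: signed overflow. The true value -391562 + (-222089) = -613651 lies outside [-524288, 524287].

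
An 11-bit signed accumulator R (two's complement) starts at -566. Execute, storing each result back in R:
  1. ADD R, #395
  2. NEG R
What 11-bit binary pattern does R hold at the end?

Start: R = -566 = 10111001010.
R = -566 + 395 = -171 = 11101010101
R = −(-171) = 171 = 00010101011

00010101011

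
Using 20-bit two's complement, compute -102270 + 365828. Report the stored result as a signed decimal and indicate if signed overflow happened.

263558; no overflow

-102270 → 11100111000010000010
365828 → 01011001010100000100
  11100111000010000010
+ 01011001010100000100
= 01000000010110000110  (discard carry-out 1)
Result 01000000010110000110: MSB = 0 → value 263558.
Addends have opposite signs, so signed overflow cannot occur.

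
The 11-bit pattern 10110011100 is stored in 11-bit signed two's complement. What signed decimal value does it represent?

-612

MSB is 1, so the value is negative.
Invert: 01001100011. Add 1: 01001100100 = 612. So the value is −612.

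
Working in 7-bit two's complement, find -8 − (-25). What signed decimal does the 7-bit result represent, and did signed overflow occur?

17; no overflow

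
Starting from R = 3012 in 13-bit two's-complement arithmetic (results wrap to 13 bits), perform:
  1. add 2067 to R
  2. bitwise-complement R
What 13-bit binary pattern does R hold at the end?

Start: R = 3012 = 0101111000100.
R = 3012 + 2067 = 5079; wraps to -3113 = 1001111010111
R = NOT 1001111010111 = 0110000101000 = 3112

0110000101000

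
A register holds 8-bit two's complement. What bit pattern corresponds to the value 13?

00001101

13 is non-negative, so write it directly in 8 bits: 00001101.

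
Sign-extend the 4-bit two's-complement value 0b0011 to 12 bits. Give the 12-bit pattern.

MSB of 0011 is 0; replicate it into the new high bits.
00000000|0011 → 000000000011 (still 3).

000000000011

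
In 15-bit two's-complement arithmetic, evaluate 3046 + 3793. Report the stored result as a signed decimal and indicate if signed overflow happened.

6839; no overflow

3046 → 000101111100110
3793 → 000111011010001
  000101111100110
+ 000111011010001
= 001101010110111
Result 001101010110111: MSB = 0 → value 6839.
Both addends are non-negative and so is the stored result: no signed overflow.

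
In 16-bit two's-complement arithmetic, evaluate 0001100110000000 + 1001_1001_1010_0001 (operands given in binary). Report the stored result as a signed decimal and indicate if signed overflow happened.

-19679; no overflow

0001100110000000 = 6528 (signed)
1001_1001_1010_0001 → 1001100110100001 = -26207 (signed)
  0001100110000000
+ 1001100110100001
= 1011001100100001
Result 1011001100100001: MSB = 1 → 45857 − 65536 = -19679.
Addends have opposite signs, so signed overflow cannot occur.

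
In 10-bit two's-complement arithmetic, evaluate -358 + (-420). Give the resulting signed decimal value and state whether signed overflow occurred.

246; overflow

-358 → 1010011010
-420 → 1001011100
  1010011010
+ 1001011100
= 0011110110  (discard carry-out 1)
Result 0011110110: MSB = 0 → value 246.
Both addends are negative but the stored result is non-negative: signed overflow. The true value -358 + (-420) = -778 lies outside [-512, 511].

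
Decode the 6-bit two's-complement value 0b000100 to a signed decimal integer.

4

MSB is 0, so the value is non-negative: 000100 = 4.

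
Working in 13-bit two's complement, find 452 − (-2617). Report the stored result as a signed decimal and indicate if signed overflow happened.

3069; no overflow

452 → 0000111000100
-2617 → 1010111000111
Subtract via negate-and-add: invert 1010111000111 + 1 = 0101000111001 (i.e. 2617).
  0000111000100
+ 0101000111001
= 0101111111101
Result 0101111111101: MSB = 0 → value 3069.
Both addends (after negating the subtrahend) are non-negative and so is the stored result: no signed overflow.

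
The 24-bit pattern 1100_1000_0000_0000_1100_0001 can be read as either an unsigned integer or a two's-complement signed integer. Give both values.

unsigned = 13107393, signed = -3669823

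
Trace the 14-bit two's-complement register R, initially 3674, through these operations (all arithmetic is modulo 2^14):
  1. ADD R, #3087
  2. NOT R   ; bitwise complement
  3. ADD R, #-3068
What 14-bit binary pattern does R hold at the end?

01100110011010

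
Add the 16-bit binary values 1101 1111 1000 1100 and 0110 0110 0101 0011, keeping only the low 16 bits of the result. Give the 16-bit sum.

  1101111110001100
+ 0110011001010011
= 0100010111011111  (discard carry-out 1)

0100010111011111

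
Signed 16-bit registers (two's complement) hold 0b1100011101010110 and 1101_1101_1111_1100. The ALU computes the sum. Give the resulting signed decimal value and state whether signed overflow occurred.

-23214; no overflow

0b1100011101010110 → 1100011101010110 = -14506 (signed)
1101_1101_1111_1100 → 1101110111111100 = -8708 (signed)
  1100011101010110
+ 1101110111111100
= 1010010101010010  (discard carry-out 1)
Result 1010010101010010: MSB = 1 → 42322 − 65536 = -23214.
Both addends are negative and so is the stored result: no signed overflow.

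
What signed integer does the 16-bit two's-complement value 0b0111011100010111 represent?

MSB is 0, so the value is non-negative: 0111011100010111 = 30487.

30487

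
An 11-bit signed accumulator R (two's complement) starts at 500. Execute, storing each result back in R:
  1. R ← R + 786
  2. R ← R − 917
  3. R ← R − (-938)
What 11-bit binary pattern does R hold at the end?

Start: R = 500 = 00111110100.
R = 500 + 786 = 1286; wraps to -762 = 10100000110
R = -762 − 917 = -1679; wraps to 369 = 00101110001
R = 369 − (-938) = 1307; wraps to -741 = 10100011011

10100011011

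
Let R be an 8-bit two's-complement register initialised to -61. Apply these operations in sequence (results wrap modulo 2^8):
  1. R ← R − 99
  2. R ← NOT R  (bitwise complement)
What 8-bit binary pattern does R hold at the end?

Start: R = -61 = 11000011.
R = -61 − 99 = -160; wraps to 96 = 01100000
R = NOT 01100000 = 10011111 = -97

10011111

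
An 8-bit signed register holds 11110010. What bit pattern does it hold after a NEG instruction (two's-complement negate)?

00001110

Invert: 00001101. Add 1: 00001110.
Check: 11110010 = -14, 00001110 = 14.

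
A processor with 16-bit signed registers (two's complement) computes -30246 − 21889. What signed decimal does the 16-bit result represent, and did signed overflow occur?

13401; overflow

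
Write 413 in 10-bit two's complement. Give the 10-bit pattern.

413 is non-negative, so write it directly in 10 bits: 0110011101.

0110011101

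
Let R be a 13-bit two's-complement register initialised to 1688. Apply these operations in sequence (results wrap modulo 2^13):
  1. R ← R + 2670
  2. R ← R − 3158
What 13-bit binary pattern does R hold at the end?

0010010110000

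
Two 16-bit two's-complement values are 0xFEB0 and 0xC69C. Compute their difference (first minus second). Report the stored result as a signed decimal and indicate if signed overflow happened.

0xFEB0 = 1111111010110000 = -336 (signed)
0xC69C = 1100011010011100 = -14692 (signed)
Subtract via negate-and-add: invert 1100011010011100 + 1 = 0011100101100100 (i.e. 14692).
  1111111010110000
+ 0011100101100100
= 0011100000010100  (discard carry-out 1)
Result 0011100000010100: MSB = 0 → value 14356.
Addends (after negating the subtrahend) have opposite signs, so signed overflow cannot occur.

14356; no overflow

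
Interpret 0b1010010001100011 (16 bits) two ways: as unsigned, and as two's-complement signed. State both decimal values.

Unsigned: 1010010001100011 = 42083.
Signed: MSB=1 → 42083 − 65536 = -23453.

unsigned = 42083, signed = -23453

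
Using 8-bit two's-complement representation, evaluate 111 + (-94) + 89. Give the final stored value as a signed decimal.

111 + (-94) = 17 (00010001)
17 + 89 = 106 (01101010)

106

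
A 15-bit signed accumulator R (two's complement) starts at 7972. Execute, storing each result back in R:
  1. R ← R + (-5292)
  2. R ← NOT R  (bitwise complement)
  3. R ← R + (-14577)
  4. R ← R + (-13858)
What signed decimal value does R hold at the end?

1652

Start: R = 7972 = 001111100100100.
R = 7972 + (-5292) = 2680 = 000101001111000
R = NOT 000101001111000 = 111010110000111 = -2681
R = -2681 + (-14577) = -17258; wraps to 15510 = 011110010010110
R = 15510 + (-13858) = 1652 = 000011001110100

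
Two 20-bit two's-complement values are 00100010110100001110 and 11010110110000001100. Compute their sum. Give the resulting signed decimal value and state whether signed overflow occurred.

00100010110100001110 = 142606 (signed)
11010110110000001100 = -168948 (signed)
  00100010110100001110
+ 11010110110000001100
= 11111001100100011010
Result 11111001100100011010: MSB = 1 → 1022234 − 1048576 = -26342.
Addends have opposite signs, so signed overflow cannot occur.

-26342; no overflow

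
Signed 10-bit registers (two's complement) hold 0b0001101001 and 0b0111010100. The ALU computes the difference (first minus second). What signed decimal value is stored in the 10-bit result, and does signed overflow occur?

0b0001101001 → 0001101001 = 105 (signed)
0b0111010100 → 0111010100 = 468 (signed)
Subtract via negate-and-add: invert 0111010100 + 1 = 1000101100 (i.e. -468).
  0001101001
+ 1000101100
= 1010010101
Result 1010010101: MSB = 1 → 661 − 1024 = -363.
Addends (after negating the subtrahend) have opposite signs, so signed overflow cannot occur.

-363; no overflow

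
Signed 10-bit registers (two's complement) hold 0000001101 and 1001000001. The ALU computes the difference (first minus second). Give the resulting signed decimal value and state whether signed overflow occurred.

0000001101 = 13 (signed)
1001000001 = -447 (signed)
Subtract via negate-and-add: invert 1001000001 + 1 = 0110111111 (i.e. 447).
  0000001101
+ 0110111111
= 0111001100
Result 0111001100: MSB = 0 → value 460.
Both addends (after negating the subtrahend) are non-negative and so is the stored result: no signed overflow.

460; no overflow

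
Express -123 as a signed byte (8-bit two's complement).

|-123| = 123 = 01111011 in 8 bits.
Invert the bits: 10000100. Add 1: 10000101.

10000101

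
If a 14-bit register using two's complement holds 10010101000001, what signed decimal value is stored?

-6847

MSB is 1, so the value is negative.
Unsigned reading: 9537. Subtract 2^14 = 16384: 9537 − 16384 = -6847.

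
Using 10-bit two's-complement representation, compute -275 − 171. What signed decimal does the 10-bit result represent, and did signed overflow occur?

-446; no overflow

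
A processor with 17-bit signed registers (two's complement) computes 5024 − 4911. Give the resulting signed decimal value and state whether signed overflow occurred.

113; no overflow

5024 → 00001001110100000
4911 → 00001001100101111
Subtract via negate-and-add: invert 00001001100101111 + 1 = 11110110011010001 (i.e. -4911).
  00001001110100000
+ 11110110011010001
= 00000000001110001  (discard carry-out 1)
Result 00000000001110001: MSB = 0 → value 113.
Addends (after negating the subtrahend) have opposite signs, so signed overflow cannot occur.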